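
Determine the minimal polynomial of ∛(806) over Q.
m_α(x) = x^3 - 806

α satisfies α^3 = 806, so x^3 - 806 annihilates α. By the rational root test, a rational root p/q (in lowest terms) of x^3 - 806 would satisfy p^3 = 806 q^3, forcing q = 1 and p^3 = 806; but 806 is not a perfect cube, contradiction. A monic cubic over Q with no rational root is irreducible (any nontrivial factorization would include a linear factor). Hence x^3 - 806 is the minimal polynomial of α, and in particular [Q(α):Q] = 3.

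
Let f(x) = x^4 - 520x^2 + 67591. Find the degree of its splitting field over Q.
[K : Q] = 4

Solving the quadratic in x^2: x^2 = (520 ± √(520^2 - 4·67591))/2 = (520 ± √36)/2 = (520 ± 6)/2, giving x^2 = 257 or x^2 = 263. So f(x) = (x^2 - 257)(x^2 - 263) and the roots of f are ±√257, ±√263. Hence the splitting field is K = Q(√257, √263). Since 257 and 263 are distinct squarefree integers > 1, their product 67591 is not a perfect square, so √263 ∉ Q(√257). By the tower law [K:Q] = [Q(√257,√263):Q(√257)] · [Q(√257):Q] = 2 · 2 = 4.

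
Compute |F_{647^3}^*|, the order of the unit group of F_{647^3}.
|F_{647^3}^*| = 270840022

F_{647^3} has 647^3 = 270840023 elements; its multiplicative group consists of all nonzero elements, so |F_{647^3}^*| = 270840023 - 1 = 270840022. (It is cyclic since any finite subgroup of the multiplicative group of a field is cyclic.)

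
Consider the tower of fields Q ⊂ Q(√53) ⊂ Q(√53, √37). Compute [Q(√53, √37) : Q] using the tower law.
[Q(√53, √37) : Q] = 4

[Q(√53):Q] = 2 (min poly x^2 - 53, irreducible since 53 is squarefree > 1). For the top step, suppose √37 ∈ Q(√53), say √37 = c + d√53 with c, d ∈ Q. Squaring: 37 = c^2 + 53d^2 + 2cd√53. Since √53 ∉ Q this forces 2cd = 0. If d = 0 then √37 = c ∈ Q, contradicting 37 squarefree > 1. If c = 0 then 37 = 53d^2, so 53·37 = (53d)^2 is a perfect square in Q — but 53·37 = 1961 is not a perfect square (since 53 and 37 are distinct squarefree integers). Contradiction. Hence √37 ∉ Q(√53), so x^2 - 37 stays irreducible over Q(√53) and [Q(√53, √37) : Q(√53)] = 2. By the tower law, [Q(√53, √37) : Q] = 2 · 2 = 4.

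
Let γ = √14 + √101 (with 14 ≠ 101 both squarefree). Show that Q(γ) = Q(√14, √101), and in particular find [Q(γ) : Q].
[Q(γ) : Q] = 4 (equivalently, Q(γ) = Q(√14, √101))

Obviously Q(γ) ⊆ Q(√14, √101), and [Q(√14, √101):Q] = 4 (since 14, 101 are distinct squarefree integers > 1 with 1414 not a perfect square). To show equality we compute the minimal polynomial of γ. From γ = √14 + √101: γ^2 = 14 + 2√(1414) + 101 = 115 + 2√(1414), so γ^2 - 115 = 2√(1414); squaring, (γ^2 - 115)^2 = 4·1414, i.e. γ^4 - 230γ^2 + 13225 - 5656 = 0, i.e. γ^4 - 230γ^2 + 7569 = 0. So γ is a root of x^4 - 230x^2 + 7569. This polynomial is irreducible over Q: it has no rational root (each ±√14 ± √101 is irrational), and any factorization into two quadratics over Q would force √(1414) ∈ Q (pairing opposite roots) or √14, √101 ∈ Q (other pairings), all impossible. Hence [Q(γ):Q] = 4 = [Q(√14, √101):Q], so Q(γ) = Q(√14, √101).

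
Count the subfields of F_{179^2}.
F_{179^2} has 2 subfields

The subfields of F_{p^n} are exactly the fields F_{p^d} for d | n (each is the fixed field of the unique index-d subgroup of Gal(F_{p^n}/F_p) ≅ Z/nZ). The divisors of n = 2 are {1, 2}, giving 2 subfields: F_{179^1}, F_{179^2}.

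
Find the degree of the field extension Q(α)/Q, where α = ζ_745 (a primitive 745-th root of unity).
[Q(α):Q] = 592

The minimal polynomial of ζ_745 over Q is the 745-th cyclotomic polynomial Φ_745(x), which is irreducible over Q and has degree φ(745) = 592. Hence [Q(α):Q] = φ(745) = 592.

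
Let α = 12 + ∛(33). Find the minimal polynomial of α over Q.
m_α(x) = x^3 - 36x^2 + 432x - 1761

Set β = α - 12 = ∛(33), so β^3 = 33. Then (α - 12)^3 - 33 = 0, i.e. α is a root of g(x) = (x - 12)^3 - 33 = x^3 - 36x^2 + 432x - 1761. Since g(x) = h(x - 12) where h(x) = x^3 - 33, and h is irreducible over Q (because 33 is not a perfect cube, so h has no rational root, and a monic cubic with no rational root is irreducible), g is also irreducible (irreducibility is preserved under the substitution x → x - 12). Hence m_α(x) = x^3 - 36x^2 + 432x - 1761.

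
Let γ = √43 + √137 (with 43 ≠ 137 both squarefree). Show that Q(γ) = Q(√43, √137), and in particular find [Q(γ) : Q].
[Q(γ) : Q] = 4 (equivalently, Q(γ) = Q(√43, √137))

Obviously Q(γ) ⊆ Q(√43, √137), and [Q(√43, √137):Q] = 4 (since 43, 137 are distinct squarefree integers > 1 with 5891 not a perfect square). To show equality we compute the minimal polynomial of γ. From γ = √43 + √137: γ^2 = 43 + 2√(5891) + 137 = 180 + 2√(5891), so γ^2 - 180 = 2√(5891); squaring, (γ^2 - 180)^2 = 4·5891, i.e. γ^4 - 360γ^2 + 32400 - 23564 = 0, i.e. γ^4 - 360γ^2 + 8836 = 0. So γ is a root of x^4 - 360x^2 + 8836. This polynomial is irreducible over Q: it has no rational root (each ±√43 ± √137 is irrational), and any factorization into two quadratics over Q would force √(5891) ∈ Q (pairing opposite roots) or √43, √137 ∈ Q (other pairings), all impossible. Hence [Q(γ):Q] = 4 = [Q(√43, √137):Q], so Q(γ) = Q(√43, √137).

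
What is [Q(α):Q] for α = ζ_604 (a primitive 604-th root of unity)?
[Q(α):Q] = 300

The minimal polynomial of ζ_604 over Q is the 604-th cyclotomic polynomial Φ_604(x), which is irreducible over Q and has degree φ(604) = 300. Hence [Q(α):Q] = φ(604) = 300.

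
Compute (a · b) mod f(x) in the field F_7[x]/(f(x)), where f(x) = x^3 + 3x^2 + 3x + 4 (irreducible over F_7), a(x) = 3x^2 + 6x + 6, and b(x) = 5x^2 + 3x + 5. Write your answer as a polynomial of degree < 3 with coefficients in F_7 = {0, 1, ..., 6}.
a · b ≡ x^2 + 6x + 5 (mod f(x))

Multiply in F_7[x]: a(x)·b(x) = (3x^2 + 6x + 6)·(5x^2 + 3x + 5) = x^4 + 4x^3 + 6x + 2. This has degree ≥ 3, so divide by f(x) over F_7: x^4 + 4x^3 + 6x + 2 = (x + 1)·(x^3 + 3x^2 + 3x + 4) + (x^2 + 6x + 5). Hence a·b ≡ x^2 + 6x + 5 (mod f). (F_7[x]/(f) is a field with 7^3 = 343 elements since f is irreducible of degree 3.)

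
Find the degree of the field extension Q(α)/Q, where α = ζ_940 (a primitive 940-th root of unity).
[Q(α):Q] = 368

The minimal polynomial of ζ_940 over Q is the 940-th cyclotomic polynomial Φ_940(x), which is irreducible over Q and has degree φ(940) = 368. Hence [Q(α):Q] = φ(940) = 368.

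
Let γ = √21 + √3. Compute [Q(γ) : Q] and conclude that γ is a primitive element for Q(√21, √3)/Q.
[Q(γ) : Q] = 4 (equivalently, Q(γ) = Q(√21, √3))

Obviously Q(γ) ⊆ Q(√21, √3), and [Q(√21, √3):Q] = 4 (since 21, 3 are distinct squarefree integers > 1 with 63 not a perfect square). To show equality we compute the minimal polynomial of γ. From γ = √21 + √3: γ^2 = 21 + 2√(63) + 3 = 24 + 2√(63), so γ^2 - 24 = 2√(63); squaring, (γ^2 - 24)^2 = 4·63, i.e. γ^4 - 48γ^2 + 576 - 252 = 0, i.e. γ^4 - 48γ^2 + 324 = 0. So γ is a root of x^4 - 48x^2 + 324. This polynomial is irreducible over Q: it has no rational root (each ±√21 ± √3 is irrational), and any factorization into two quadratics over Q would force √(63) ∈ Q (pairing opposite roots) or √21, √3 ∈ Q (other pairings), all impossible. Hence [Q(γ):Q] = 4 = [Q(√21, √3):Q], so Q(γ) = Q(√21, √3).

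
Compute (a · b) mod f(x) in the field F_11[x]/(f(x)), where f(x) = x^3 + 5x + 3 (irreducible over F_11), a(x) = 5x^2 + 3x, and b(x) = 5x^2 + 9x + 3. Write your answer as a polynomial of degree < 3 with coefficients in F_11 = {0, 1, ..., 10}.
a · b ≡ 5x^2 + 8x + 7 (mod f(x))

Multiply in F_11[x]: a(x)·b(x) = (5x^2 + 3x)·(5x^2 + 9x + 3) = 3x^4 + 5x^3 + 9x^2 + 9x. This has degree ≥ 3, so divide by f(x) over F_11: 3x^4 + 5x^3 + 9x^2 + 9x = (3x + 5)·(x^3 + 5x + 3) + (5x^2 + 8x + 7). Hence a·b ≡ 5x^2 + 8x + 7 (mod f). (F_11[x]/(f) is a field with 11^3 = 1331 elements since f is irreducible of degree 3.)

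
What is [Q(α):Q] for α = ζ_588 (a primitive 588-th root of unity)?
[Q(α):Q] = 168

The minimal polynomial of ζ_588 over Q is the 588-th cyclotomic polynomial Φ_588(x), which is irreducible over Q and has degree φ(588) = 168. Hence [Q(α):Q] = φ(588) = 168.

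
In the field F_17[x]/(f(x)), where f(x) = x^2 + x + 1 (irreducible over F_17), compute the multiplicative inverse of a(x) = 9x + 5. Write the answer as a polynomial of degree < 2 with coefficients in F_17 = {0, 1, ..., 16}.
a(x)^(-1) ≡ 11x + 3 (mod f(x))

Since f is irreducible over F_17, F_17[x]/(f) is a field and a(x) ≠ 0 has an inverse. Apply the extended Euclidean algorithm to f(x) and a(x) in F_17[x]: f(x) = (2x + 16)·a(x) + (6). The last nonzero remainder is the constant 6 = gcd(f, a) in F_17. Back-substituting through the division chain expresses 6 = s(x)·a(x) + t(x)·f(x) with s(x) ≡ 15x + 1 (mod f), so (15x + 1)·a(x) ≡ 6 (mod f). Multiplying by 6^(-1) ≡ 3 in F_17 gives a(x)^(-1) ≡ 3·(15x + 1) ≡ 11x + 3 (mod f). Check: (9x + 5)·(11x + 3) = 14x^2 + 14x + 15 ≡ 1 (mod x^2 + x + 1).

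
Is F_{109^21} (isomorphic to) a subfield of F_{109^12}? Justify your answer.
No: F_{109^21} is not a subfield of F_{109^12}

F_{p^m} embeds in F_{p^n} iff m | n. Here 21 ∤ 12 (since 12 = 0·21 + 12 with remainder 12 ≠ 0), so F_{109^21} is not a subfield of F_{109^12}. Equivalently: if it were, the tower law would give 21 = [F_{109^21}:F_109] dividing [F_{109^12}:F_109] = 12, contradiction.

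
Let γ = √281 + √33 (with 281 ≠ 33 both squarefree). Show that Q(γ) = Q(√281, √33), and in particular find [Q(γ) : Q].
[Q(γ) : Q] = 4 (equivalently, Q(γ) = Q(√281, √33))

Obviously Q(γ) ⊆ Q(√281, √33), and [Q(√281, √33):Q] = 4 (since 281, 33 are distinct squarefree integers > 1 with 9273 not a perfect square). To show equality we compute the minimal polynomial of γ. From γ = √281 + √33: γ^2 = 281 + 2√(9273) + 33 = 314 + 2√(9273), so γ^2 - 314 = 2√(9273); squaring, (γ^2 - 314)^2 = 4·9273, i.e. γ^4 - 628γ^2 + 98596 - 37092 = 0, i.e. γ^4 - 628γ^2 + 61504 = 0. So γ is a root of x^4 - 628x^2 + 61504. This polynomial is irreducible over Q: it has no rational root (each ±√281 ± √33 is irrational), and any factorization into two quadratics over Q would force √(9273) ∈ Q (pairing opposite roots) or √281, √33 ∈ Q (other pairings), all impossible. Hence [Q(γ):Q] = 4 = [Q(√281, √33):Q], so Q(γ) = Q(√281, √33).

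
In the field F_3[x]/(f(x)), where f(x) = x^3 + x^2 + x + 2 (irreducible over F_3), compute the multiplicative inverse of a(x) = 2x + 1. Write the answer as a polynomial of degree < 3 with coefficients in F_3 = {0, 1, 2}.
a(x)^(-1) ≡ 2x^2 + x (mod f(x))

Since f is irreducible over F_3, F_3[x]/(f) is a field and a(x) ≠ 0 has an inverse. Apply the extended Euclidean algorithm to f(x) and a(x) in F_3[x]: f(x) = (2x^2 + x)·a(x) + (2). The last nonzero remainder is the constant 2 = gcd(f, a) in F_3. Back-substituting through the division chain expresses 2 = s(x)·a(x) + t(x)·f(x) with s(x) ≡ x^2 + 2x (mod f), so (x^2 + 2x)·a(x) ≡ 2 (mod f). Multiplying by 2^(-1) ≡ 2 in F_3 gives a(x)^(-1) ≡ 2·(x^2 + 2x) ≡ 2x^2 + x (mod f). Check: (2x + 1)·(2x^2 + x) = x^3 + x^2 + x ≡ 1 (mod x^3 + x^2 + x + 2).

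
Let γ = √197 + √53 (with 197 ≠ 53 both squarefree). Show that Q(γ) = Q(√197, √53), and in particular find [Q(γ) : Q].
[Q(γ) : Q] = 4 (equivalently, Q(γ) = Q(√197, √53))

Obviously Q(γ) ⊆ Q(√197, √53), and [Q(√197, √53):Q] = 4 (since 197, 53 are distinct squarefree integers > 1 with 10441 not a perfect square). To show equality we compute the minimal polynomial of γ. From γ = √197 + √53: γ^2 = 197 + 2√(10441) + 53 = 250 + 2√(10441), so γ^2 - 250 = 2√(10441); squaring, (γ^2 - 250)^2 = 4·10441, i.e. γ^4 - 500γ^2 + 62500 - 41764 = 0, i.e. γ^4 - 500γ^2 + 20736 = 0. So γ is a root of x^4 - 500x^2 + 20736. This polynomial is irreducible over Q: it has no rational root (each ±√197 ± √53 is irrational), and any factorization into two quadratics over Q would force √(10441) ∈ Q (pairing opposite roots) or √197, √53 ∈ Q (other pairings), all impossible. Hence [Q(γ):Q] = 4 = [Q(√197, √53):Q], so Q(γ) = Q(√197, √53).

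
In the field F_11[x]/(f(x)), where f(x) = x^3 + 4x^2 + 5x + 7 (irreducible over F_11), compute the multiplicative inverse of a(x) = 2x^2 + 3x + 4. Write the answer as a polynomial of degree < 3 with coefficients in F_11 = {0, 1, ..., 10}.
a(x)^(-1) ≡ 2x^2 + 6x + 1 (mod f(x))

Since f is irreducible over F_11, F_11[x]/(f) is a field and a(x) ≠ 0 has an inverse. Apply the extended Euclidean algorithm to f(x) and a(x) in F_11[x]: f(x) = (6x + 4)·a(x) + (2x + 2);  a(x) = (x + 6)·(2x + 2) + (3). The last nonzero remainder is the constant 3 = gcd(f, a) in F_11. Back-substituting through the division chain expresses 3 = s(x)·a(x) + t(x)·f(x) with s(x) ≡ 6x^2 + 7x + 3 (mod f), so (6x^2 + 7x + 3)·a(x) ≡ 3 (mod f). Multiplying by 3^(-1) ≡ 4 in F_11 gives a(x)^(-1) ≡ 4·(6x^2 + 7x + 3) ≡ 2x^2 + 6x + 1 (mod f). Check: (2x^2 + 3x + 4)·(2x^2 + 6x + 1) = 4x^4 + 7x^3 + 6x^2 + 5x + 4 ≡ 1 (mod x^3 + 4x^2 + 5x + 7).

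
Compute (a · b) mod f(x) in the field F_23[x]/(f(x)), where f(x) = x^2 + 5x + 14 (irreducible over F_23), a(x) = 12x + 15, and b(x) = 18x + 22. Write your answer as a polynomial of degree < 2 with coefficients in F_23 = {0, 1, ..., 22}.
a · b ≡ 6x + 20 (mod f(x))

Multiply in F_23[x]: a(x)·b(x) = (12x + 15)·(18x + 22) = 9x^2 + 5x + 8. This has degree ≥ 2, so divide by f(x) over F_23: 9x^2 + 5x + 8 = (9)·(x^2 + 5x + 14) + (6x + 20). Hence a·b ≡ 6x + 20 (mod f). (F_23[x]/(f) is a field with 23^2 = 529 elements since f is irreducible of degree 2.)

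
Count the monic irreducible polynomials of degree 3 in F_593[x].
There are 69509088 monic irreducible polynomials of degree 3 over F_593

Each element of F_{593^3} that lies in no proper subfield is a root of exactly one monic irreducible of degree 3 over F_593, and each such polynomial has 3 distinct roots in F_{593^3}. By Möbius inversion the count is N_593(3) = (1/3) Σ_{d|3} μ(3/d) · 593^d = (1/3)(μ(3)·593^1 + μ(1)·593^3) = 208527264/3 = 69509088.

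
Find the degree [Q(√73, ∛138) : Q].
[Q(√73, ∛138) : Q] = 6

Let L = Q(√73, ∛138). Since Q(√73) ⊂ L and [Q(√73):Q] = 2, the tower law gives 2 | [L:Q]. Likewise Q(∛138) ⊂ L with [Q(∛138):Q] = 3 (because 138 is not a perfect cube), so 3 | [L:Q]. As gcd(2,3) = 1, [L:Q] is divisible by 6. Conversely L is generated over Q by √73 and ∛138, so [L:Q] ≤ 2·3 = 6. Therefore [Q(√73, ∛138) : Q] = 6.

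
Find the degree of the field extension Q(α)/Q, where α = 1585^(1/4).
[Q(α):Q] = 4

α is a root of x^4 - 1585. By Eisenstein's criterion at the prime p = 5 (which divides the constant term 1585 but p^2 = 25 does not, since 1585 is squarefree), x^4 - 1585 is irreducible over Q. Hence [Q(α):Q] = 4.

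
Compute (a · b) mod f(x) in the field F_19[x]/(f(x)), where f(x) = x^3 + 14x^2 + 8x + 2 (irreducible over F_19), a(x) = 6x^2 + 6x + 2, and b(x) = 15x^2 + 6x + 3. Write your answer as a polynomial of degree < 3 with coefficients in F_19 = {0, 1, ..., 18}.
a · b ≡ 2x^2 + 11x + 13 (mod f(x))

Multiply in F_19[x]: a(x)·b(x) = (6x^2 + 6x + 2)·(15x^2 + 6x + 3) = 14x^4 + 12x^3 + 8x^2 + 11x + 6. This has degree ≥ 3, so divide by f(x) over F_19: 14x^4 + 12x^3 + 8x^2 + 11x + 6 = (14x + 6)·(x^3 + 14x^2 + 8x + 2) + (2x^2 + 11x + 13). Hence a·b ≡ 2x^2 + 11x + 13 (mod f). (F_19[x]/(f) is a field with 19^3 = 6859 elements since f is irreducible of degree 3.)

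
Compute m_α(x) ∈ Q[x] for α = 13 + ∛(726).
m_α(x) = x^3 - 39x^2 + 507x - 2923

Set β = α - 13 = ∛(726), so β^3 = 726. Then (α - 13)^3 - 726 = 0, i.e. α is a root of g(x) = (x - 13)^3 - 726 = x^3 - 39x^2 + 507x - 2923. Since g(x) = h(x - 13) where h(x) = x^3 - 726, and h is irreducible over Q (because 726 is not a perfect cube, so h has no rational root, and a monic cubic with no rational root is irreducible), g is also irreducible (irreducibility is preserved under the substitution x → x - 13). Hence m_α(x) = x^3 - 39x^2 + 507x - 2923.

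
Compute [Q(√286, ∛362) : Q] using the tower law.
[Q(√286, ∛362) : Q] = 6

Let L = Q(√286, ∛362). Since Q(√286) ⊂ L and [Q(√286):Q] = 2, the tower law gives 2 | [L:Q]. Likewise Q(∛362) ⊂ L with [Q(∛362):Q] = 3 (because 362 is not a perfect cube), so 3 | [L:Q]. As gcd(2,3) = 1, [L:Q] is divisible by 6. Conversely L is generated over Q by √286 and ∛362, so [L:Q] ≤ 2·3 = 6. Therefore [Q(√286, ∛362) : Q] = 6.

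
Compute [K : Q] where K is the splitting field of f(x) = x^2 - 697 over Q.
[K : Q] = 2

f(x) = x^2 - 697 factors as (x - √697)(x + √697). The splitting field is K = Q(√697). Since 697 is squarefree and > 1, it is not a perfect square, so x^2 - 697 is irreducible over Q and [Q(√697) : Q] = 2. Hence [K : Q] = 2.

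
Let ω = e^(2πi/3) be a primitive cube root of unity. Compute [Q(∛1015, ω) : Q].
[Q(∛1015, ω) : Q] = 6

[Q(∛1015):Q] = 3 (min poly x^3 - 1015, irreducible since 1015 is not a perfect cube). [Q(ω):Q] = 2 (min poly x^2 + x + 1). Since Q(∛1015) ⊂ R and ω ∉ R, we have ω ∉ Q(∛1015), so x^2 + x + 1 remains irreducible over Q(∛1015) and [Q(∛1015, ω) : Q(∛1015)] = 2. By the tower law, [Q(∛1015, ω) : Q] = 3 · 2 = 6. (In fact Q(∛1015, ω) is the splitting field of x^3 - 1015 over Q.)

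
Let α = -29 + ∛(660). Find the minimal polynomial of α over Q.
m_α(x) = x^3 + 87x^2 + 2523x + 23729

Set β = α + 29 = ∛(660), so β^3 = 660. Then (α + 29)^3 - 660 = 0, i.e. α is a root of g(x) = (x + 29)^3 - 660 = x^3 + 87x^2 + 2523x + 23729. Since g(x) = h(x + 29) where h(x) = x^3 - 660, and h is irreducible over Q (because 660 is not a perfect cube, so h has no rational root, and a monic cubic with no rational root is irreducible), g is also irreducible (irreducibility is preserved under the substitution x → x + 29). Hence m_α(x) = x^3 + 87x^2 + 2523x + 23729.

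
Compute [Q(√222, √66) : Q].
[Q(√222, √66) : Q] = 4

[Q(√222):Q] = 2 (min poly x^2 - 222, irreducible since 222 is squarefree > 1). For the top step, suppose √66 ∈ Q(√222), say √66 = c + d√222 with c, d ∈ Q. Squaring: 66 = c^2 + 222d^2 + 2cd√222. Since √222 ∉ Q this forces 2cd = 0. If d = 0 then √66 = c ∈ Q, contradicting 66 squarefree > 1. If c = 0 then 66 = 222d^2, so 222·66 = (222d)^2 is a perfect square in Q — but 222·66 = 14652 is not a perfect square (since 222 and 66 are distinct squarefree integers). Contradiction. Hence √66 ∉ Q(√222), so x^2 - 66 stays irreducible over Q(√222) and [Q(√222, √66) : Q(√222)] = 2. By the tower law, [Q(√222, √66) : Q] = 2 · 2 = 4.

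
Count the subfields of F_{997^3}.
F_{997^3} has 2 subfields

The subfields of F_{p^n} are exactly the fields F_{p^d} for d | n (each is the fixed field of the unique index-d subgroup of Gal(F_{p^n}/F_p) ≅ Z/nZ). The divisors of n = 3 are {1, 3}, giving 2 subfields: F_{997^1}, F_{997^3}.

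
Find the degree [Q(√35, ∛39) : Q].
[Q(√35, ∛39) : Q] = 6

Let L = Q(√35, ∛39). Since Q(√35) ⊂ L and [Q(√35):Q] = 2, the tower law gives 2 | [L:Q]. Likewise Q(∛39) ⊂ L with [Q(∛39):Q] = 3 (because 39 is not a perfect cube), so 3 | [L:Q]. As gcd(2,3) = 1, [L:Q] is divisible by 6. Conversely L is generated over Q by √35 and ∛39, so [L:Q] ≤ 2·3 = 6. Therefore [Q(√35, ∛39) : Q] = 6.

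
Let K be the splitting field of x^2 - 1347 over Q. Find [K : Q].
[K : Q] = 2

f(x) = x^2 - 1347 factors as (x - √1347)(x + √1347). The splitting field is K = Q(√1347). Since 1347 is squarefree and > 1, it is not a perfect square, so x^2 - 1347 is irreducible over Q and [Q(√1347) : Q] = 2. Hence [K : Q] = 2.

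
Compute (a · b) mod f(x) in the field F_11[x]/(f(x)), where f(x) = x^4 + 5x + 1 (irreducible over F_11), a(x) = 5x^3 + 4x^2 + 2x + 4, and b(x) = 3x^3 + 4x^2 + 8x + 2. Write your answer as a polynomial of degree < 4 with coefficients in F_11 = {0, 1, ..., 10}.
a · b ≡ 9x^3 + 8x^2 + 2x + 1 (mod f(x))

Multiply in F_11[x]: a(x)·b(x) = (5x^3 + 4x^2 + 2x + 4)·(3x^3 + 4x^2 + 8x + 2) = 4x^6 + 10x^5 + 7x^4 + 7x^3 + 7x^2 + 3x + 8. This has degree ≥ 4, so divide by f(x) over F_11: 4x^6 + 10x^5 + 7x^4 + 7x^3 + 7x^2 + 3x + 8 = (4x^2 + 10x + 7)·(x^4 + 5x + 1) + (9x^3 + 8x^2 + 2x + 1). Hence a·b ≡ 9x^3 + 8x^2 + 2x + 1 (mod f). (F_11[x]/(f) is a field with 11^4 = 14641 elements since f is irreducible of degree 4.)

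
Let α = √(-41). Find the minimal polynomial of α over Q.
m_α(x) = x^2 + 41

α satisfies α^2 + 41 = 0, so x^2 + 41 annihilates α. Since d = -41 is squarefree and ≠ 1, it is not a perfect square in Q, so x^2 + 41 has no rational root and is therefore irreducible over Q (a degree-2 polynomial over a field is irreducible iff it has no root). Hence m_α(x) = x^2 + 41.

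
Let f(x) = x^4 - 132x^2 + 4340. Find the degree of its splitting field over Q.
[K : Q] = 4

Solving the quadratic in x^2: x^2 = (132 ± √(132^2 - 4·4340))/2 = (132 ± √64)/2 = (132 ± 8)/2, giving x^2 = 70 or x^2 = 62. So f(x) = (x^2 - 70)(x^2 - 62) and the roots of f are ±√70, ±√62. Hence the splitting field is K = Q(√70, √62). Since 70 and 62 are distinct squarefree integers > 1, their product 4340 is not a perfect square, so √62 ∉ Q(√70). By the tower law [K:Q] = [Q(√70,√62):Q(√70)] · [Q(√70):Q] = 2 · 2 = 4.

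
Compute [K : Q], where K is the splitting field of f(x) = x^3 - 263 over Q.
[K : Q] = 6

The roots of x^3 - 263 are ∛263, ω∛263, ω^2∛263 where ω = e^(2πi/3) is a primitive cube root of unity, so K = Q(∛263, ω). Now [Q(∛263):Q] = 3 (since 263 is not a perfect cube, x^3 - 263 is irreducible) and [Q(ω):Q] = 2. Both 2 and 3 divide [K:Q], and [K:Q] ≤ 3·2 = 6, so [K:Q] = 6. (Equivalently: Q(∛263) ⊂ R but ω ∉ R, so [K : Q(∛263)] = 2.)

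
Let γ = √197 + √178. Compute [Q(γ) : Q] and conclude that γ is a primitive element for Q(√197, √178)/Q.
[Q(γ) : Q] = 4 (equivalently, Q(γ) = Q(√197, √178))

Obviously Q(γ) ⊆ Q(√197, √178), and [Q(√197, √178):Q] = 4 (since 197, 178 are distinct squarefree integers > 1 with 35066 not a perfect square). To show equality we compute the minimal polynomial of γ. From γ = √197 + √178: γ^2 = 197 + 2√(35066) + 178 = 375 + 2√(35066), so γ^2 - 375 = 2√(35066); squaring, (γ^2 - 375)^2 = 4·35066, i.e. γ^4 - 750γ^2 + 140625 - 140264 = 0, i.e. γ^4 - 750γ^2 + 361 = 0. So γ is a root of x^4 - 750x^2 + 361. This polynomial is irreducible over Q: it has no rational root (each ±√197 ± √178 is irrational), and any factorization into two quadratics over Q would force √(35066) ∈ Q (pairing opposite roots) or √197, √178 ∈ Q (other pairings), all impossible. Hence [Q(γ):Q] = 4 = [Q(√197, √178):Q], so Q(γ) = Q(√197, √178).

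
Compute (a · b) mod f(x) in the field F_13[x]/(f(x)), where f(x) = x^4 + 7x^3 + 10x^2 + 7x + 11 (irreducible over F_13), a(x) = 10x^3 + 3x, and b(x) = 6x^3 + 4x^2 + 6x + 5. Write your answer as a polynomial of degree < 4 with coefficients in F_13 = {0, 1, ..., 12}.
a · b ≡ 7x^3 + 8x^2 + 6x + 12 (mod f(x))

Multiply in F_13[x]: a(x)·b(x) = (10x^3 + 3x)·(6x^3 + 4x^2 + 6x + 5) = 8x^6 + x^5 + 10x^3 + 5x^2 + 2x. This has degree ≥ 4, so divide by f(x) over F_13: 8x^6 + x^5 + 10x^3 + 5x^2 + 2x = (8x^2 + 10x + 6)·(x^4 + 7x^3 + 10x^2 + 7x + 11) + (7x^3 + 8x^2 + 6x + 12). Hence a·b ≡ 7x^3 + 8x^2 + 6x + 12 (mod f). (F_13[x]/(f) is a field with 13^4 = 28561 elements since f is irreducible of degree 4.)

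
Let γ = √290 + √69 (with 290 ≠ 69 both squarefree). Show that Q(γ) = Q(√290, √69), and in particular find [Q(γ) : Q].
[Q(γ) : Q] = 4 (equivalently, Q(γ) = Q(√290, √69))

Obviously Q(γ) ⊆ Q(√290, √69), and [Q(√290, √69):Q] = 4 (since 290, 69 are distinct squarefree integers > 1 with 20010 not a perfect square). To show equality we compute the minimal polynomial of γ. From γ = √290 + √69: γ^2 = 290 + 2√(20010) + 69 = 359 + 2√(20010), so γ^2 - 359 = 2√(20010); squaring, (γ^2 - 359)^2 = 4·20010, i.e. γ^4 - 718γ^2 + 128881 - 80040 = 0, i.e. γ^4 - 718γ^2 + 48841 = 0. So γ is a root of x^4 - 718x^2 + 48841. This polynomial is irreducible over Q: it has no rational root (each ±√290 ± √69 is irrational), and any factorization into two quadratics over Q would force √(20010) ∈ Q (pairing opposite roots) or √290, √69 ∈ Q (other pairings), all impossible. Hence [Q(γ):Q] = 4 = [Q(√290, √69):Q], so Q(γ) = Q(√290, √69).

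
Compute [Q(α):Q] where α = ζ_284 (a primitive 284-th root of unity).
[Q(α):Q] = 140

The minimal polynomial of ζ_284 over Q is the 284-th cyclotomic polynomial Φ_284(x), which is irreducible over Q and has degree φ(284) = 140. Hence [Q(α):Q] = φ(284) = 140.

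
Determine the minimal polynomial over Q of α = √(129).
m_α(x) = x^2 - 129

α satisfies α^2 - 129 = 0, so x^2 - 129 annihilates α. Since d = 129 is squarefree and ≠ 1, it is not a perfect square in Q, so x^2 - 129 has no rational root and is therefore irreducible over Q (a degree-2 polynomial over a field is irreducible iff it has no root). Hence m_α(x) = x^2 - 129.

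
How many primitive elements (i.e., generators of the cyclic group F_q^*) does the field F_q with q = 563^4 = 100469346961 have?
There are φ(100469346960) = 25204408320 primitive elements

F_q^* is cyclic of order q - 1 = 100469346960. A cyclic group of order m has exactly φ(m) generators. Here m = 100469346960 = 2^4 · 3 · 5 · 29 · 47 · 281 · 1093, so the number of primitive elements is φ(100469346960) = 25204408320.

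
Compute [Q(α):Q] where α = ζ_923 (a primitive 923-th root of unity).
[Q(α):Q] = 840

The minimal polynomial of ζ_923 over Q is the 923-th cyclotomic polynomial Φ_923(x), which is irreducible over Q and has degree φ(923) = 840. Hence [Q(α):Q] = φ(923) = 840.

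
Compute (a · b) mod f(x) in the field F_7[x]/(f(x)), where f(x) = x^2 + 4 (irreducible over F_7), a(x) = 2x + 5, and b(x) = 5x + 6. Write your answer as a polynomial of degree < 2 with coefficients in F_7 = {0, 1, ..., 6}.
a · b ≡ 2x + 4 (mod f(x))

Multiply in F_7[x]: a(x)·b(x) = (2x + 5)·(5x + 6) = 3x^2 + 2x + 2. This has degree ≥ 2, so divide by f(x) over F_7: 3x^2 + 2x + 2 = (3)·(x^2 + 4) + (2x + 4). Hence a·b ≡ 2x + 4 (mod f). (F_7[x]/(f) is a field with 7^2 = 49 elements since f is irreducible of degree 2.)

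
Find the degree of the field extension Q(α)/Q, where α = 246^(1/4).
[Q(α):Q] = 4

α is a root of x^4 - 246. By Eisenstein's criterion at the prime p = 2 (which divides the constant term 246 but p^2 = 4 does not, since 246 is squarefree), x^4 - 246 is irreducible over Q. Hence [Q(α):Q] = 4.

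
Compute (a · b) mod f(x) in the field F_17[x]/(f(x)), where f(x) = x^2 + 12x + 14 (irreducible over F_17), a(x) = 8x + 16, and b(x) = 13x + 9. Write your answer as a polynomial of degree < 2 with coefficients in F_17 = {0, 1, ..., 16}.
a · b ≡ x + 14 (mod f(x))

Multiply in F_17[x]: a(x)·b(x) = (8x + 16)·(13x + 9) = 2x^2 + 8x + 8. This has degree ≥ 2, so divide by f(x) over F_17: 2x^2 + 8x + 8 = (2)·(x^2 + 12x + 14) + (x + 14). Hence a·b ≡ x + 14 (mod f). (F_17[x]/(f) is a field with 17^2 = 289 elements since f is irreducible of degree 2.)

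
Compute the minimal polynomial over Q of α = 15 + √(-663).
m_α(x) = x^2 - 30x + 888

From α - 15 = √(-663), squaring gives (α - 15)^2 = -663, i.e. α^2 - 30α + 225 = -663, so α^2 - 30α + 888 = 0. The discriminant of x^2 - 30x + 888 is (-30)^2 - 4·(888) = 900 - 3552 = -2652, and 4·(-663) is not a perfect square in Q since -663 is squarefree and ≠ 1. Hence x^2 - 30x + 888 is irreducible over Q and is the minimal polynomial of α.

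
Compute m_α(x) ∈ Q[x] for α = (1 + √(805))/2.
m_α(x) = x^2 - x - 201

From 2α - 1 = √(805), squaring gives (2α - 1)^2 = 805, i.e. 4α^2 - 4α + 1 = 805, so α^2 - α + (1 - 805)/4 = 0. Since 805 ≡ 1 (mod 4), (1 - 805)/4 = -201 ∈ Z. The polynomial x^2 - x - 201 has discriminant 1 - 4·(-201) = 805, which is not a perfect square in Q (d = 805 is squarefree and ≠ 1), so x^2 - x - 201 is irreducible over Q. It is the minimal polynomial of α.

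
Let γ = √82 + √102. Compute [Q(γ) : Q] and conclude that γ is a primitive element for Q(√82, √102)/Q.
[Q(γ) : Q] = 4 (equivalently, Q(γ) = Q(√82, √102))

Obviously Q(γ) ⊆ Q(√82, √102), and [Q(√82, √102):Q] = 4 (since 82, 102 are distinct squarefree integers > 1 with 8364 not a perfect square). To show equality we compute the minimal polynomial of γ. From γ = √82 + √102: γ^2 = 82 + 2√(8364) + 102 = 184 + 2√(8364), so γ^2 - 184 = 2√(8364); squaring, (γ^2 - 184)^2 = 4·8364, i.e. γ^4 - 368γ^2 + 33856 - 33456 = 0, i.e. γ^4 - 368γ^2 + 400 = 0. So γ is a root of x^4 - 368x^2 + 400. This polynomial is irreducible over Q: it has no rational root (each ±√82 ± √102 is irrational), and any factorization into two quadratics over Q would force √(8364) ∈ Q (pairing opposite roots) or √82, √102 ∈ Q (other pairings), all impossible. Hence [Q(γ):Q] = 4 = [Q(√82, √102):Q], so Q(γ) = Q(√82, √102).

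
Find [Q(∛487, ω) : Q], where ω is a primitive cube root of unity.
[Q(∛487, ω) : Q] = 6

[Q(∛487):Q] = 3 (min poly x^3 - 487, irreducible since 487 is not a perfect cube). [Q(ω):Q] = 2 (min poly x^2 + x + 1). Since Q(∛487) ⊂ R and ω ∉ R, we have ω ∉ Q(∛487), so x^2 + x + 1 remains irreducible over Q(∛487) and [Q(∛487, ω) : Q(∛487)] = 2. By the tower law, [Q(∛487, ω) : Q] = 3 · 2 = 6. (In fact Q(∛487, ω) is the splitting field of x^3 - 487 over Q.)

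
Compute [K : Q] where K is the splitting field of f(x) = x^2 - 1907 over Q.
[K : Q] = 2

f(x) = x^2 - 1907 factors as (x - √1907)(x + √1907). The splitting field is K = Q(√1907). Since 1907 is squarefree and > 1, it is not a perfect square, so x^2 - 1907 is irreducible over Q and [Q(√1907) : Q] = 2. Hence [K : Q] = 2.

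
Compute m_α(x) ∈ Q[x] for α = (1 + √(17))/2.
m_α(x) = x^2 - x - 4

From 2α - 1 = √(17), squaring gives (2α - 1)^2 = 17, i.e. 4α^2 - 4α + 1 = 17, so α^2 - α + (1 - 17)/4 = 0. Since 17 ≡ 1 (mod 4), (1 - 17)/4 = -4 ∈ Z. The polynomial x^2 - x - 4 has discriminant 1 - 4·(-4) = 17, which is not a perfect square in Q (d = 17 is squarefree and ≠ 1), so x^2 - x - 4 is irreducible over Q. It is the minimal polynomial of α.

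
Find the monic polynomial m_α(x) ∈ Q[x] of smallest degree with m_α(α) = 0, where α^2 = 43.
m_α(x) = x^2 - 43

α satisfies α^2 - 43 = 0, so x^2 - 43 annihilates α. Since d = 43 is squarefree and ≠ 1, it is not a perfect square in Q, so x^2 - 43 has no rational root and is therefore irreducible over Q (a degree-2 polynomial over a field is irreducible iff it has no root). Hence m_α(x) = x^2 - 43.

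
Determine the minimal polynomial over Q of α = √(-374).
m_α(x) = x^2 + 374

α satisfies α^2 + 374 = 0, so x^2 + 374 annihilates α. Since d = -374 is squarefree and ≠ 1, it is not a perfect square in Q, so x^2 + 374 has no rational root and is therefore irreducible over Q (a degree-2 polynomial over a field is irreducible iff it has no root). Hence m_α(x) = x^2 + 374.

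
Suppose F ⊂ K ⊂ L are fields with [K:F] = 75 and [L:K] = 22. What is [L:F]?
[L:F] = 1650

The tower law says that for any tower of field extensions F ⊂ K ⊂ L with finite degrees, [L:F] = [L:K] · [K:F]. Here this gives [L:F] = 22 · 75 = 1650.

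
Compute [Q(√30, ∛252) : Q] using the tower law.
[Q(√30, ∛252) : Q] = 6

Let L = Q(√30, ∛252). Since Q(√30) ⊂ L and [Q(√30):Q] = 2, the tower law gives 2 | [L:Q]. Likewise Q(∛252) ⊂ L with [Q(∛252):Q] = 3 (because 252 is not a perfect cube), so 3 | [L:Q]. As gcd(2,3) = 1, [L:Q] is divisible by 6. Conversely L is generated over Q by √30 and ∛252, so [L:Q] ≤ 2·3 = 6. Therefore [Q(√30, ∛252) : Q] = 6.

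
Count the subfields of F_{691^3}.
F_{691^3} has 2 subfields

The subfields of F_{p^n} are exactly the fields F_{p^d} for d | n (each is the fixed field of the unique index-d subgroup of Gal(F_{p^n}/F_p) ≅ Z/nZ). The divisors of n = 3 are {1, 3}, giving 2 subfields: F_{691^1}, F_{691^3}.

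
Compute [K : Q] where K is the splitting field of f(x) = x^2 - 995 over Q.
[K : Q] = 2

f(x) = x^2 - 995 factors as (x - √995)(x + √995). The splitting field is K = Q(√995). Since 995 is squarefree and > 1, it is not a perfect square, so x^2 - 995 is irreducible over Q and [Q(√995) : Q] = 2. Hence [K : Q] = 2.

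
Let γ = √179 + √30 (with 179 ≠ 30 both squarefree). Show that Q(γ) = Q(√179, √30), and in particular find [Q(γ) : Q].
[Q(γ) : Q] = 4 (equivalently, Q(γ) = Q(√179, √30))

Obviously Q(γ) ⊆ Q(√179, √30), and [Q(√179, √30):Q] = 4 (since 179, 30 are distinct squarefree integers > 1 with 5370 not a perfect square). To show equality we compute the minimal polynomial of γ. From γ = √179 + √30: γ^2 = 179 + 2√(5370) + 30 = 209 + 2√(5370), so γ^2 - 209 = 2√(5370); squaring, (γ^2 - 209)^2 = 4·5370, i.e. γ^4 - 418γ^2 + 43681 - 21480 = 0, i.e. γ^4 - 418γ^2 + 22201 = 0. So γ is a root of x^4 - 418x^2 + 22201. This polynomial is irreducible over Q: it has no rational root (each ±√179 ± √30 is irrational), and any factorization into two quadratics over Q would force √(5370) ∈ Q (pairing opposite roots) or √179, √30 ∈ Q (other pairings), all impossible. Hence [Q(γ):Q] = 4 = [Q(√179, √30):Q], so Q(γ) = Q(√179, √30).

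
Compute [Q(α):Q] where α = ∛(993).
[Q(α):Q] = 3

The minimal polynomial of α is x^3 - 993, irreducible over Q since 993 is not a perfect cube (so x^3 - 993 has no rational root). Hence [Q(α):Q] = deg(m_α) = 3.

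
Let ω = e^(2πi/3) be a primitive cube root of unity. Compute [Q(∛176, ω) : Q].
[Q(∛176, ω) : Q] = 6

[Q(∛176):Q] = 3 (min poly x^3 - 176, irreducible since 176 is not a perfect cube). [Q(ω):Q] = 2 (min poly x^2 + x + 1). Since Q(∛176) ⊂ R and ω ∉ R, we have ω ∉ Q(∛176), so x^2 + x + 1 remains irreducible over Q(∛176) and [Q(∛176, ω) : Q(∛176)] = 2. By the tower law, [Q(∛176, ω) : Q] = 3 · 2 = 6. (In fact Q(∛176, ω) is the splitting field of x^3 - 176 over Q.)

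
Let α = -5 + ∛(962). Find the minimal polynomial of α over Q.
m_α(x) = x^3 + 15x^2 + 75x - 837

Set β = α + 5 = ∛(962), so β^3 = 962. Then (α + 5)^3 - 962 = 0, i.e. α is a root of g(x) = (x + 5)^3 - 962 = x^3 + 15x^2 + 75x - 837. Since g(x) = h(x + 5) where h(x) = x^3 - 962, and h is irreducible over Q (because 962 is not a perfect cube, so h has no rational root, and a monic cubic with no rational root is irreducible), g is also irreducible (irreducibility is preserved under the substitution x → x + 5). Hence m_α(x) = x^3 + 15x^2 + 75x - 837.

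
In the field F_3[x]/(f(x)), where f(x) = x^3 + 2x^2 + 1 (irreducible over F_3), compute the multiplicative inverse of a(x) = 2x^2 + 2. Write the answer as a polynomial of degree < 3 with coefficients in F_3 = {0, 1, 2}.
a(x)^(-1) ≡ 2x^2 + 2x (mod f(x))

Since f is irreducible over F_3, F_3[x]/(f) is a field and a(x) ≠ 0 has an inverse. Apply the extended Euclidean algorithm to f(x) and a(x) in F_3[x]: f(x) = (2x + 1)·a(x) + (2x + 2);  a(x) = (x + 2)·(2x + 2) + (1). The last nonzero remainder is the constant 1 = gcd(f, a) in F_3. Back-substituting through the division chain expresses 1 = s(x)·a(x) + t(x)·f(x) with s(x) ≡ 2x^2 + 2x (mod f), so a(x)^(-1) ≡ s(x) = 2x^2 + 2x (mod f). Check: (2x^2 + 2)·(2x^2 + 2x) = x^4 + x^3 + x^2 + x ≡ 1 (mod x^3 + 2x^2 + 1).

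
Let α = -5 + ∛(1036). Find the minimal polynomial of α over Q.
m_α(x) = x^3 + 15x^2 + 75x - 911

Set β = α + 5 = ∛(1036), so β^3 = 1036. Then (α + 5)^3 - 1036 = 0, i.e. α is a root of g(x) = (x + 5)^3 - 1036 = x^3 + 15x^2 + 75x - 911. Since g(x) = h(x + 5) where h(x) = x^3 - 1036, and h is irreducible over Q (because 1036 is not a perfect cube, so h has no rational root, and a monic cubic with no rational root is irreducible), g is also irreducible (irreducibility is preserved under the substitution x → x + 5). Hence m_α(x) = x^3 + 15x^2 + 75x - 911.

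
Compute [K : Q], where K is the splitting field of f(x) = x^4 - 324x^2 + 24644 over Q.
[K : Q] = 4

Solving the quadratic in x^2: x^2 = (324 ± √(324^2 - 4·24644))/2 = (324 ± √6400)/2 = (324 ± 80)/2, giving x^2 = 122 or x^2 = 202. So f(x) = (x^2 - 122)(x^2 - 202) and the roots of f are ±√122, ±√202. Hence the splitting field is K = Q(√122, √202). Since 122 and 202 are distinct squarefree integers > 1, their product 24644 is not a perfect square, so √202 ∉ Q(√122). By the tower law [K:Q] = [Q(√122,√202):Q(√122)] · [Q(√122):Q] = 2 · 2 = 4.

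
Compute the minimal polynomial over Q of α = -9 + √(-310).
m_α(x) = x^2 + 18x + 391

From α + 9 = √(-310), squaring gives (α + 9)^2 = -310, i.e. α^2 + 18α + 81 = -310, so α^2 + 18α + 391 = 0. The discriminant of x^2 + 18x + 391 is (18)^2 - 4·(391) = 324 - 1564 = -1240, and 4·(-310) is not a perfect square in Q since -310 is squarefree and ≠ 1. Hence x^2 + 18x + 391 is irreducible over Q and is the minimal polynomial of α.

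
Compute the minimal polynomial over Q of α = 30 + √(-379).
m_α(x) = x^2 - 60x + 1279

From α - 30 = √(-379), squaring gives (α - 30)^2 = -379, i.e. α^2 - 60α + 900 = -379, so α^2 - 60α + 1279 = 0. The discriminant of x^2 - 60x + 1279 is (-60)^2 - 4·(1279) = 3600 - 5116 = -1516, and 4·(-379) is not a perfect square in Q since -379 is squarefree and ≠ 1. Hence x^2 - 60x + 1279 is irreducible over Q and is the minimal polynomial of α.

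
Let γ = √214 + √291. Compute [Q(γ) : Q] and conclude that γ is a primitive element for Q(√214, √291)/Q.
[Q(γ) : Q] = 4 (equivalently, Q(γ) = Q(√214, √291))

Obviously Q(γ) ⊆ Q(√214, √291), and [Q(√214, √291):Q] = 4 (since 214, 291 are distinct squarefree integers > 1 with 62274 not a perfect square). To show equality we compute the minimal polynomial of γ. From γ = √214 + √291: γ^2 = 214 + 2√(62274) + 291 = 505 + 2√(62274), so γ^2 - 505 = 2√(62274); squaring, (γ^2 - 505)^2 = 4·62274, i.e. γ^4 - 1010γ^2 + 255025 - 249096 = 0, i.e. γ^4 - 1010γ^2 + 5929 = 0. So γ is a root of x^4 - 1010x^2 + 5929. This polynomial is irreducible over Q: it has no rational root (each ±√214 ± √291 is irrational), and any factorization into two quadratics over Q would force √(62274) ∈ Q (pairing opposite roots) or √214, √291 ∈ Q (other pairings), all impossible. Hence [Q(γ):Q] = 4 = [Q(√214, √291):Q], so Q(γ) = Q(√214, √291).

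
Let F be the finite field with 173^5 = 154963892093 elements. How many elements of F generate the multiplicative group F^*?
There are φ(154963892092) = 75671223600 primitive elements

F_q^* is cyclic of order q - 1 = 154963892092. A cyclic group of order m has exactly φ(m) generators. Here m = 154963892092 = 2^2 · 43 · 9431 · 95531, so the number of primitive elements is φ(154963892092) = 75671223600.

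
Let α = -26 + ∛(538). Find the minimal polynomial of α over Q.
m_α(x) = x^3 + 78x^2 + 2028x + 17038

Set β = α + 26 = ∛(538), so β^3 = 538. Then (α + 26)^3 - 538 = 0, i.e. α is a root of g(x) = (x + 26)^3 - 538 = x^3 + 78x^2 + 2028x + 17038. Since g(x) = h(x + 26) where h(x) = x^3 - 538, and h is irreducible over Q (because 538 is not a perfect cube, so h has no rational root, and a monic cubic with no rational root is irreducible), g is also irreducible (irreducibility is preserved under the substitution x → x + 26). Hence m_α(x) = x^3 + 78x^2 + 2028x + 17038.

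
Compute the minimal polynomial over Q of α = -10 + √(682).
m_α(x) = x^2 + 20x - 582

From α + 10 = √(682), squaring gives (α + 10)^2 = 682, i.e. α^2 + 20α + 100 = 682, so α^2 + 20α - 582 = 0. The discriminant of x^2 + 20x - 582 is (20)^2 - 4·(-582) = 400 + 2328 = 2728, and 4·(682) is not a perfect square in Q since 682 is squarefree and ≠ 1. Hence x^2 + 20x - 582 is irreducible over Q and is the minimal polynomial of α.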